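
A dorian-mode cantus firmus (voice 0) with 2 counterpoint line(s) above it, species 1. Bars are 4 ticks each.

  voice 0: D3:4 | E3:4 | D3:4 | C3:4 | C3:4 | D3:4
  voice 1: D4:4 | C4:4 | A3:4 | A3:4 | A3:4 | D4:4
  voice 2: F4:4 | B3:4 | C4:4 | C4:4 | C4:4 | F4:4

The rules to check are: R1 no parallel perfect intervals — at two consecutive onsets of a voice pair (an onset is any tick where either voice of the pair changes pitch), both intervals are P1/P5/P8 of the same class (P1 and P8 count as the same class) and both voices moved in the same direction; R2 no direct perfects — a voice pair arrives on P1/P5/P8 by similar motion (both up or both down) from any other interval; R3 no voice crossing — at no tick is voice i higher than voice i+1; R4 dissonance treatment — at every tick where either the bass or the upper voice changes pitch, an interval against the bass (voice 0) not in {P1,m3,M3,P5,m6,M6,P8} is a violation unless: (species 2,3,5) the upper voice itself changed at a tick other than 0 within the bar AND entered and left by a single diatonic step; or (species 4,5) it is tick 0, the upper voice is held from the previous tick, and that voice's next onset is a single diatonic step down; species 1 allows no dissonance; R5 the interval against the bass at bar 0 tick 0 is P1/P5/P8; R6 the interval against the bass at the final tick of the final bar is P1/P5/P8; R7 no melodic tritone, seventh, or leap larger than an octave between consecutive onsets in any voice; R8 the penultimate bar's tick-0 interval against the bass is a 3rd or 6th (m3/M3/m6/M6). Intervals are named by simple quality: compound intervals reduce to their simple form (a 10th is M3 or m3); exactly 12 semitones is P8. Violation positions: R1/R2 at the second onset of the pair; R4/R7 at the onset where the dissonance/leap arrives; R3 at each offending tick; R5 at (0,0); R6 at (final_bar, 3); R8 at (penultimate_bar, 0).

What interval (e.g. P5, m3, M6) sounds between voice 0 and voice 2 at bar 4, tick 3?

P8

voice 0=C3 voice 2=C4 -> P8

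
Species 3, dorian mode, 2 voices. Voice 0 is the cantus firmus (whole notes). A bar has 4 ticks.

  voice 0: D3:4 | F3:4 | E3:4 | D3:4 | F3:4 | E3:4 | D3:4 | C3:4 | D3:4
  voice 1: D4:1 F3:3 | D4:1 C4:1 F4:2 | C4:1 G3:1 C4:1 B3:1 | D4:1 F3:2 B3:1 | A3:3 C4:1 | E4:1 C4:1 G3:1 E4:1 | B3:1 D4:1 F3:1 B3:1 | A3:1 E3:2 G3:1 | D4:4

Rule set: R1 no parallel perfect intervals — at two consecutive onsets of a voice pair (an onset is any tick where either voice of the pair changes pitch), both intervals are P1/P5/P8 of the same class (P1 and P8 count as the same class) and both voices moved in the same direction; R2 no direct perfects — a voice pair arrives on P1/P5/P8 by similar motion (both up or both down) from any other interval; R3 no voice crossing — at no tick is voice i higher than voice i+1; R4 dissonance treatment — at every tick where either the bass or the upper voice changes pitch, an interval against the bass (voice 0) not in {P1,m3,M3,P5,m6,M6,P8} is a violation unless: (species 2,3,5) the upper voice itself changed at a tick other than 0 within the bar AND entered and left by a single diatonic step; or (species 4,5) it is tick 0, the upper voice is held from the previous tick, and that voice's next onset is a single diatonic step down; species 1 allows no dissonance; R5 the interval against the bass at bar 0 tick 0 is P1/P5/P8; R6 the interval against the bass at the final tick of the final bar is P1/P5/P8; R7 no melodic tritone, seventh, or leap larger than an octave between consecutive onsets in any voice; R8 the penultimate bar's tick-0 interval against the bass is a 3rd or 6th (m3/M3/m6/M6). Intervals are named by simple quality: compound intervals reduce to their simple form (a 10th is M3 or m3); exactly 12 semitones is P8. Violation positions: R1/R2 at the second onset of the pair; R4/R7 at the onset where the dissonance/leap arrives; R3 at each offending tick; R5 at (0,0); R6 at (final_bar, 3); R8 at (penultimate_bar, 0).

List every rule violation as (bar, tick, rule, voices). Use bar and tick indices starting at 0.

(3, 3, R7, (1,))
(6, 3, R7, (1,))
(8, 0, R2, (0, 1))

bar 0: v0=D3 v1=D4 downbeat P8
bar 1: v0=F3 v1=D4 downbeat M6
bar 2: v0=E3 v1=C4 downbeat m6
bar 3: v0=D3 v1=D4 downbeat P8
bar 4: v0=F3 v1=A3 downbeat M3
bar 5: v0=E3 v1=E4 downbeat P8
bar 6: v0=D3 v1=B3 downbeat M6
bar 7: v0=C3 v1=A3 downbeat M6
bar 8: v0=D3 v1=D4 downbeat P8
  -> R7 @ bar 3 tick 3 v(1,): F3->B3 leap 6st
  -> R7 @ bar 6 tick 3 v(1,): F3->B3 leap 6st
  -> R2 @ bar 8 tick 0 v(0, 1): C3/G3 P5 -> D3/D4 P8 similar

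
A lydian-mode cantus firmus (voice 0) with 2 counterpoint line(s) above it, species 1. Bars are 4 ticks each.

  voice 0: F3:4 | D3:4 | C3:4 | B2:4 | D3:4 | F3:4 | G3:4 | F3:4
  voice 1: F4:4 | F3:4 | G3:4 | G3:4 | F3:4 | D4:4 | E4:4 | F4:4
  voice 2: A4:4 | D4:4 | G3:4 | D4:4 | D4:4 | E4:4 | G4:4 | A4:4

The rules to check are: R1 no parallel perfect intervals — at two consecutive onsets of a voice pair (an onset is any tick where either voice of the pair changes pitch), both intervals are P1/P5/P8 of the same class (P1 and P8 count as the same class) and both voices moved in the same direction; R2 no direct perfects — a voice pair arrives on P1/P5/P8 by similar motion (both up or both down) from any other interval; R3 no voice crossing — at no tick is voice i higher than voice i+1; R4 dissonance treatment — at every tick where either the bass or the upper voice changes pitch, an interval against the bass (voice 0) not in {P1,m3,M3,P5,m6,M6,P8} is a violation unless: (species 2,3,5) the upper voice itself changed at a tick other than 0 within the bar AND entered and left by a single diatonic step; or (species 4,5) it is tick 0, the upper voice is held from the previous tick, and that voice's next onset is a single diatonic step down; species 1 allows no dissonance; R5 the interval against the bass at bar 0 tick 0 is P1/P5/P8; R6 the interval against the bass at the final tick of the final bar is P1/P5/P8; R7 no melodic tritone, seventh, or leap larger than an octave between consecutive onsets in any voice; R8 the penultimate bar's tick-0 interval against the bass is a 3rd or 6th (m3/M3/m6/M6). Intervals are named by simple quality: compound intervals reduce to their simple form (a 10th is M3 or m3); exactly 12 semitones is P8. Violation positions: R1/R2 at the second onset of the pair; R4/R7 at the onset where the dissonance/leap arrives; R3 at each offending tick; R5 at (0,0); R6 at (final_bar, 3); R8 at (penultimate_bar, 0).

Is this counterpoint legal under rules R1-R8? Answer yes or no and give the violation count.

No (7 violations)

bar 0: v0=F3 v1=F4 v2=A4 (M3)
bar 1: v0=D3 v1=F3 v2=D4 (P8)
bar 2: v0=C3 v1=G3 v2=G3 (P5)
bar 3: v0=B2 v1=G3 v2=D4 (m3)
bar 4: v0=D3 v1=F3 v2=D4 (P8)
bar 5: v0=F3 v1=D4 v2=E4 (M7)
bar 6: v0=G3 v1=E4 v2=G4 (P8)
bar 7: v0=F3 v1=F4 v2=A4 (M3)
  R5 @ bar0.0: opens on M3
  R2 @ bar1.0: F3/A4 M3 -> D3/D4 P8 similar
  R2 @ bar2.0: D3/D4 P8 -> C3/G3 P5 similar
  R4 @ bar5.0: F3/E4 M7 untreated
  R2 @ bar6.0: F3/E4 M7 -> G3/G4 P8 similar
  R8 @ bar6.0: penult P8 not 3rd/6th
  R6 @ bar7.3: closes on M3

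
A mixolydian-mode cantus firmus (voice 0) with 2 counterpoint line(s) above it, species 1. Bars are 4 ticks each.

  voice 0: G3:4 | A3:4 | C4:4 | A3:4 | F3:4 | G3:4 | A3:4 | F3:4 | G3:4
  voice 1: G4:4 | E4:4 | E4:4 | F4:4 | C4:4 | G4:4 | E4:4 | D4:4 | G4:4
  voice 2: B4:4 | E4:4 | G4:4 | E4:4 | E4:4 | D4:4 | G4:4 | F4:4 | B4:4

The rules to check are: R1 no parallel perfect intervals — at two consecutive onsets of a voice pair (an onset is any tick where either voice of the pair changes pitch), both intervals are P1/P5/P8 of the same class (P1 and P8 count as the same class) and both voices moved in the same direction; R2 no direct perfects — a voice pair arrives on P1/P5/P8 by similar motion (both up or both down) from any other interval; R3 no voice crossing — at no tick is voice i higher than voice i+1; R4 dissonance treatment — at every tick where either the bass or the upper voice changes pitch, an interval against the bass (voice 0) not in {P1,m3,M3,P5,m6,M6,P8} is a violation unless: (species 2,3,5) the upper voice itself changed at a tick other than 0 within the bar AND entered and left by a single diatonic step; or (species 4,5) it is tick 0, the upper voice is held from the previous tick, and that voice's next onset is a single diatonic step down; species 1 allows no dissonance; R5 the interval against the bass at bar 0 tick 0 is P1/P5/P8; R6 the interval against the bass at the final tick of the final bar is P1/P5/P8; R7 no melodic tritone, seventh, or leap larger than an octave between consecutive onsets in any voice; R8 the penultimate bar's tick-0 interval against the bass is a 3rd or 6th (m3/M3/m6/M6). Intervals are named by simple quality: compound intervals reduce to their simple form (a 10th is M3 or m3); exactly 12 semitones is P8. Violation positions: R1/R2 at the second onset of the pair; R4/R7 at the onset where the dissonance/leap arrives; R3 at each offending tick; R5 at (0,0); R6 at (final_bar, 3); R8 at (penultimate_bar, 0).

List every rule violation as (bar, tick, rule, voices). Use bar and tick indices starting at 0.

bar 0: v0=G3 v1=G4 v2=B4 downbeat M3
bar 1: v0=A3 v1=E4 v2=E4 downbeat P5
bar 2: v0=C4 v1=E4 v2=G4 downbeat P5
bar 3: v0=A3 v1=F4 v2=E4 downbeat P5
bar 4: v0=F3 v1=C4 v2=E4 downbeat M7
bar 5: v0=G3 v1=G4 v2=D4 downbeat P5
bar 6: v0=A3 v1=E4 v2=G4 downbeat m7
bar 7: v0=F3 v1=D4 v2=F4 downbeat P8
bar 8: v0=G3 v1=G4 v2=B4 downbeat M3
  -> R5 @ bar 0 tick 0 v(0, 2): opens on M3
  -> R2 @ bar 1 tick 0 v(1, 2): G4/B4 M3 -> E4/E4 P1 similar
  -> R1 @ bar 2 tick 0 v(0, 2): A3/E4 P5 -> C4/G4 P5 similar
  -> R1 @ bar 3 tick 0 v(0, 2): C4/G4 P5 -> A3/E4 P5 similar
  -> R3 @ bar 3 tick 0 v(1, 2): F4 above E4
  -> R3 @ bar 3 tick 1 v(1, 2): F4 above E4
  -> R3 @ bar 3 tick 2 v(1, 2): F4 above E4
  -> R3 @ bar 3 tick 3 v(1, 2): F4 above E4
  -> R2 @ bar 4 tick 0 v(0, 1): A3/F4 m6 -> F3/C4 P5 similar
  -> R4 @ bar 4 tick 0 v(0, 2): F3/E4 M7 untreated
  -> R2 @ bar 5 tick 0 v(0, 1): F3/C4 P5 -> G3/G4 P8 similar
  -> R3 @ bar 5 tick 0 v(1, 2): G4 above D4
  -> R3 @ bar 5 tick 1 v(1, 2): G4 above D4
  -> R3 @ bar 5 tick 2 v(1, 2): G4 above D4
  -> R3 @ bar 5 tick 3 v(1, 2): G4 above D4
  -> R4 @ bar 6 tick 0 v(0, 2): A3/G4 m7 untreated
  -> R2 @ bar 7 tick 0 v(0, 2): A3/G4 m7 -> F3/F4 P8 similar
  -> R8 @ bar 7 tick 0 v(0, 2): penult P8 not 3rd/6th
  -> R2 @ bar 8 tick 0 v(0, 1): F3/D4 M6 -> G3/G4 P8 similar
  -> R7 @ bar 8 tick 0 v(2,): F4->B4 leap 6st
  -> R6 @ bar 8 tick 3 v(0, 2): closes on M3

(0, 0, R5, (0, 2))
(1, 0, R2, (1, 2))
(2, 0, R1, (0, 2))
(3, 0, R1, (0, 2))
(3, 0, R3, (1, 2))
(3, 1, R3, (1, 2))
(3, 2, R3, (1, 2))
(3, 3, R3, (1, 2))
(4, 0, R2, (0, 1))
(4, 0, R4, (0, 2))
(5, 0, R2, (0, 1))
(5, 0, R3, (1, 2))
(5, 1, R3, (1, 2))
(5, 2, R3, (1, 2))
(5, 3, R3, (1, 2))
(6, 0, R4, (0, 2))
(7, 0, R2, (0, 2))
(7, 0, R8, (0, 2))
(8, 0, R2, (0, 1))
(8, 0, R7, (2,))
(8, 3, R6, (0, 2))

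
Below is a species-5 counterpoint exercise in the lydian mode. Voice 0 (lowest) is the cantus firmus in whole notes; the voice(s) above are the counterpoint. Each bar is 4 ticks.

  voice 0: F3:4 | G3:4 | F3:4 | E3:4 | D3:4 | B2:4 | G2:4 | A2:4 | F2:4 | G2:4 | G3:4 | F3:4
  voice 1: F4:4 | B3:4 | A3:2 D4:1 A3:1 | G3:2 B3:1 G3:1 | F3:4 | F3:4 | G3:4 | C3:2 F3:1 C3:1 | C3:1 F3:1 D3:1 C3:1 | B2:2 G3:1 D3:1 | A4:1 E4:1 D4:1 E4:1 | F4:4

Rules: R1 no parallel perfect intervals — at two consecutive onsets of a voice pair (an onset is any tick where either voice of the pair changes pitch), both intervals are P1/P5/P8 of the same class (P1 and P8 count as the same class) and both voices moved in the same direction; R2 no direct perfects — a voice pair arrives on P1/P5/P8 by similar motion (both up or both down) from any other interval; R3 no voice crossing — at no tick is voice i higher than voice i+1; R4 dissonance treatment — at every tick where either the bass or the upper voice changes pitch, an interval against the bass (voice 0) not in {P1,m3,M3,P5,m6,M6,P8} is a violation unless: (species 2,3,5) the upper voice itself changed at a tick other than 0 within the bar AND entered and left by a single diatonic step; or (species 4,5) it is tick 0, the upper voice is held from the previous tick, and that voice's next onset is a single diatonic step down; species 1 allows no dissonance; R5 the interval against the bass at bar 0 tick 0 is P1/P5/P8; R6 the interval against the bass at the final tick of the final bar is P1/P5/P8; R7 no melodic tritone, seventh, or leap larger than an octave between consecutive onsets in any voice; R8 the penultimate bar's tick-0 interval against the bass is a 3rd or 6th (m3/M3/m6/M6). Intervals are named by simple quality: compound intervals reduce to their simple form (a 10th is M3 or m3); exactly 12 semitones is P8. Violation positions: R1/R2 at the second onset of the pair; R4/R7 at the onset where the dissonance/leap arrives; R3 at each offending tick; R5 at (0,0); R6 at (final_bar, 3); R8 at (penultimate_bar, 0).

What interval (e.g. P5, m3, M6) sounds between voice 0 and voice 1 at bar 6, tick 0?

P8

voice 0=G2 voice 1=G3 -> P8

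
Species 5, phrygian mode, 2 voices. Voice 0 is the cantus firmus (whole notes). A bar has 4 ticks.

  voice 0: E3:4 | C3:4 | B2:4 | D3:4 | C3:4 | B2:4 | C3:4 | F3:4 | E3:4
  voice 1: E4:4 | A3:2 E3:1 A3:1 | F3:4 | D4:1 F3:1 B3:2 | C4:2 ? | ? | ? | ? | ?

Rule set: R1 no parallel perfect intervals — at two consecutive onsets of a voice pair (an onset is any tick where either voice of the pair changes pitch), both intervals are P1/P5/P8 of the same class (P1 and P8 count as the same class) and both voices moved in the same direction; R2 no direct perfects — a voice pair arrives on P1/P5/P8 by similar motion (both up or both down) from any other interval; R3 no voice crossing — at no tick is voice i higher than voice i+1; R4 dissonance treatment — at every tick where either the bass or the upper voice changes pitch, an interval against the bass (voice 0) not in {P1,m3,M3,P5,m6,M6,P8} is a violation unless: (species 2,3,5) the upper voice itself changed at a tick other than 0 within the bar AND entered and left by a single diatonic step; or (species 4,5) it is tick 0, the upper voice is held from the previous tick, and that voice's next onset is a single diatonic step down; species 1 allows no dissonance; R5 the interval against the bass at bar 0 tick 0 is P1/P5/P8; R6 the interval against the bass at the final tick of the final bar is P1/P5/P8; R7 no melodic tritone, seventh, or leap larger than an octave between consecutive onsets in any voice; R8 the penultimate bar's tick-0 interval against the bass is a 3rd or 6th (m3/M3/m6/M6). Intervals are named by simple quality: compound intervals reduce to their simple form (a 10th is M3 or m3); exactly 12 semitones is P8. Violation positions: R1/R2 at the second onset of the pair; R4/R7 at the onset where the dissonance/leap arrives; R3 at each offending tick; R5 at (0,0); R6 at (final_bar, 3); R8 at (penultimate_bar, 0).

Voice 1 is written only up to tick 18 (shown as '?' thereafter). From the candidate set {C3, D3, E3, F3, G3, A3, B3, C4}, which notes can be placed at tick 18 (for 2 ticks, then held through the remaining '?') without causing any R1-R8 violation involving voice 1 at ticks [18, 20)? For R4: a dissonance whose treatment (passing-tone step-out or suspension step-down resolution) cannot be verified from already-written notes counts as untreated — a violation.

{A3, C3, C4, E3, G3}

C3: legal
D3: violates R4,R7
E3: legal
F3: violates R4
G3: legal
A3: legal
B3: violates R4
C4: legal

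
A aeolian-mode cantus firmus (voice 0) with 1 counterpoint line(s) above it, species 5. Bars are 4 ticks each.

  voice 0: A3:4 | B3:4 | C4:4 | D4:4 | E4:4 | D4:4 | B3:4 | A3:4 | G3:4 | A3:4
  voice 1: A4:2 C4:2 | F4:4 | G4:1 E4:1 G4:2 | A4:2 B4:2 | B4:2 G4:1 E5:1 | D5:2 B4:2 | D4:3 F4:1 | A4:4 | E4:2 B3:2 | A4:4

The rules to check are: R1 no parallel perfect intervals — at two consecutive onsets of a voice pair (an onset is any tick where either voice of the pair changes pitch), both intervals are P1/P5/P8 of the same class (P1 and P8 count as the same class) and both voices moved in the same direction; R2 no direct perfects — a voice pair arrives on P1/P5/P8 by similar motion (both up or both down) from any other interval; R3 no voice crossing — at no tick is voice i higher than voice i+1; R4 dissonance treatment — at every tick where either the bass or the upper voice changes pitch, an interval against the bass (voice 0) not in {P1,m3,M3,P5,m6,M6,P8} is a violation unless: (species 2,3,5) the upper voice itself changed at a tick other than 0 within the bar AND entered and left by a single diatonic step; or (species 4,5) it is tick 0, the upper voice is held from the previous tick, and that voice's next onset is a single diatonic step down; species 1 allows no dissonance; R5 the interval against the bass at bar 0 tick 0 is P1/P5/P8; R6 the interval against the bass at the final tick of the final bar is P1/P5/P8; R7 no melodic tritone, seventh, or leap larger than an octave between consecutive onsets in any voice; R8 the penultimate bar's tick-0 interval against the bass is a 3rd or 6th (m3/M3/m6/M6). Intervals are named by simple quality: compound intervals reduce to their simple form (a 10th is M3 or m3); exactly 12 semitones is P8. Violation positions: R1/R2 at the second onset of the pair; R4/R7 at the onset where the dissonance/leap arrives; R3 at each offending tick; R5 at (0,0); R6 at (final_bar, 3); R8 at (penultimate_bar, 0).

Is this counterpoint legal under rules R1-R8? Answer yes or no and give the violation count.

No (7 violations)

bar 0: v0=A3 v1=A4 (P8)
bar 1: v0=B3 v1=F4 (TT)
bar 2: v0=C4 v1=G4 (P5)
bar 3: v0=D4 v1=A4 (P5)
bar 4: v0=E4 v1=B4 (P5)
bar 5: v0=D4 v1=D5 (P8)
bar 6: v0=B3 v1=D4 (m3)
bar 7: v0=A3 v1=A4 (P8)
bar 8: v0=G3 v1=E4 (M6)
bar 9: v0=A3 v1=A4 (P8)
  R4 @ bar1.0: B3/F4 TT untreated
  R2 @ bar2.0: B3/F4 TT -> C4/G4 P5 similar
  R1 @ bar3.0: C4/G4 P5 -> D4/A4 P5 similar
  R1 @ bar5.0: E4/E5 P8 -> D4/D5 P8 similar
  R4 @ bar6.3: B3/F4 TT untreated
  R2 @ bar9.0: G3/B3 M3 -> A3/A4 P8 similar
  R7 @ bar9.0: B3->A4 leap 10st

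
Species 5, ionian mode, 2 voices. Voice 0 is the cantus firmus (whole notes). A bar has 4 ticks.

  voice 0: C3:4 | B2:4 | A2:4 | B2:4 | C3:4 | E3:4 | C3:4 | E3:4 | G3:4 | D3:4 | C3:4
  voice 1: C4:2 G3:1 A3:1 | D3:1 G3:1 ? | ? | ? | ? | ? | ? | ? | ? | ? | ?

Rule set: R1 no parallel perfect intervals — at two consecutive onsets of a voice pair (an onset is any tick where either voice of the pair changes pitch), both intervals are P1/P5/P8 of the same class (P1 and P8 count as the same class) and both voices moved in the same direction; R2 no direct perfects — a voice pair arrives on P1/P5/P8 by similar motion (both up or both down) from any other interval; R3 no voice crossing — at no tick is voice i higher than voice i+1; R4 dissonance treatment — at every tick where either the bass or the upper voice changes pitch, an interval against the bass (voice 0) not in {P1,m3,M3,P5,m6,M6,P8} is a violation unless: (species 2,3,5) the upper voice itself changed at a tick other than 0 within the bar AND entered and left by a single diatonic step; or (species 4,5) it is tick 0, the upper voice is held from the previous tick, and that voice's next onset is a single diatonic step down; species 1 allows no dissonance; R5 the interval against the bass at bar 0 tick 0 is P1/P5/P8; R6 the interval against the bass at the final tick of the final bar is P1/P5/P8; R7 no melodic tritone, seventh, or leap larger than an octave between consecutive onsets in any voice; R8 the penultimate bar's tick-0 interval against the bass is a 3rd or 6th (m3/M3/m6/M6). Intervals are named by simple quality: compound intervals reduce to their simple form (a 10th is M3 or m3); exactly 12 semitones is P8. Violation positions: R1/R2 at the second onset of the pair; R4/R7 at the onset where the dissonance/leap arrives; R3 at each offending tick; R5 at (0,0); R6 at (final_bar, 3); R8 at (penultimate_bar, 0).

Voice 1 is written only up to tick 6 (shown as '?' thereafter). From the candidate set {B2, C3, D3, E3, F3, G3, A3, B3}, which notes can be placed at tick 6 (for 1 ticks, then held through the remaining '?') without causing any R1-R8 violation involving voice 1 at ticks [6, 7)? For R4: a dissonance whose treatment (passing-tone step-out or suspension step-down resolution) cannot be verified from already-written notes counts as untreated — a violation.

{B2, B3, D3, G3}

B2: legal
C3: violates R4
D3: legal
E3: violates R4
F3: violates R4
G3: legal
A3: violates R4
B3: legal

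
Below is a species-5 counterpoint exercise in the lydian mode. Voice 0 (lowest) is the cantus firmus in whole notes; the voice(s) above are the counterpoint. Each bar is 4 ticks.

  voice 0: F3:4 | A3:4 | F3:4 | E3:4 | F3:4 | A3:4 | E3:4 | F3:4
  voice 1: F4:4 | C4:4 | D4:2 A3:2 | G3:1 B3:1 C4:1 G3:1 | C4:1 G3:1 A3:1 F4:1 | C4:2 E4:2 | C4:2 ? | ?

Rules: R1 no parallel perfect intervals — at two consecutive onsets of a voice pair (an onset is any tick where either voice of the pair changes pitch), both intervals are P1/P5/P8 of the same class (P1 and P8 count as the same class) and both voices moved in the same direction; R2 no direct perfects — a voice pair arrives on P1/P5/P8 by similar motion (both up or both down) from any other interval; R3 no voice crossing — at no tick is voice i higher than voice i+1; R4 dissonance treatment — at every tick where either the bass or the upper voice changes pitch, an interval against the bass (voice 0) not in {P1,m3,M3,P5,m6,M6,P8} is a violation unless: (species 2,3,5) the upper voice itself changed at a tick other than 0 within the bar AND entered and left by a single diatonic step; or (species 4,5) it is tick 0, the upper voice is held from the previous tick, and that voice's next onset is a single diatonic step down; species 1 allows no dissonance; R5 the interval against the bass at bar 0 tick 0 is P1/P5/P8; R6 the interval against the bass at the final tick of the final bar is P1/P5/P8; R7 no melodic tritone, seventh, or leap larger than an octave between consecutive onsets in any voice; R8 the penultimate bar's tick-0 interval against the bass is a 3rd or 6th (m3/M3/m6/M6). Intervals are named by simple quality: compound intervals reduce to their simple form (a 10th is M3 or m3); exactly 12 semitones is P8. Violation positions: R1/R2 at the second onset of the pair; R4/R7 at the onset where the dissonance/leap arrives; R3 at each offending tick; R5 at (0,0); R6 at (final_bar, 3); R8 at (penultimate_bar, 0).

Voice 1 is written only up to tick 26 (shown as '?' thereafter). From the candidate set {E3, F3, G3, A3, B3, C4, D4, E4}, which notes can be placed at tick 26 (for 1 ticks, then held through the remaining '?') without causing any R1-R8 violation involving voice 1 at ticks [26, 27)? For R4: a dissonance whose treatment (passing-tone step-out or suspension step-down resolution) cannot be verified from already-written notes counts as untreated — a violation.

E3: legal
F3: violates R4
G3: legal
A3: violates R4
B3: legal
C4: legal
D4: violates R4
E4: legal

{B3, C4, E3, E4, G3}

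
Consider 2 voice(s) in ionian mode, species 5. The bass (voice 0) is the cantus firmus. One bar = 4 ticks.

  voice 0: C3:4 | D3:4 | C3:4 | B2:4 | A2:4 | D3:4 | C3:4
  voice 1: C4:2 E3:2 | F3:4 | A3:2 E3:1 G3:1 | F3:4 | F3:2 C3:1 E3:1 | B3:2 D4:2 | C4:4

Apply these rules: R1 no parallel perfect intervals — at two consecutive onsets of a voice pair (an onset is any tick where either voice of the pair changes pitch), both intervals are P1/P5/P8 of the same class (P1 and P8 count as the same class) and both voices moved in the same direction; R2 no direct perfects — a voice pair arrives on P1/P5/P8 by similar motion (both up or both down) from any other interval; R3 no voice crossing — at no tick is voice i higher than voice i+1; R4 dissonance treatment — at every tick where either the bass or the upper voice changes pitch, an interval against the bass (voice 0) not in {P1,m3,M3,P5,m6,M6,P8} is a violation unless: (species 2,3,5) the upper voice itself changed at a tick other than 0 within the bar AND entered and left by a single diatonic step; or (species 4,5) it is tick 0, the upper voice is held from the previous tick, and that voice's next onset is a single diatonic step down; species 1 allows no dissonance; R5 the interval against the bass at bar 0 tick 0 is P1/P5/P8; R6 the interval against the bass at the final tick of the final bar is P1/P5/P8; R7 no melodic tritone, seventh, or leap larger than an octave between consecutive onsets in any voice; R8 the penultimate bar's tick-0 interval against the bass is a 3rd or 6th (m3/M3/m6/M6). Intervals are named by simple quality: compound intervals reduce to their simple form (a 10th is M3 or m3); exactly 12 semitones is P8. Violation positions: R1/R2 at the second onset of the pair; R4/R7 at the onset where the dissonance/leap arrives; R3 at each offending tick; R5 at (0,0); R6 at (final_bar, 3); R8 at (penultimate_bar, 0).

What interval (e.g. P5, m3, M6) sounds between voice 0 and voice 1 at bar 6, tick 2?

voice 0=C3 voice 1=C4 -> P8

P8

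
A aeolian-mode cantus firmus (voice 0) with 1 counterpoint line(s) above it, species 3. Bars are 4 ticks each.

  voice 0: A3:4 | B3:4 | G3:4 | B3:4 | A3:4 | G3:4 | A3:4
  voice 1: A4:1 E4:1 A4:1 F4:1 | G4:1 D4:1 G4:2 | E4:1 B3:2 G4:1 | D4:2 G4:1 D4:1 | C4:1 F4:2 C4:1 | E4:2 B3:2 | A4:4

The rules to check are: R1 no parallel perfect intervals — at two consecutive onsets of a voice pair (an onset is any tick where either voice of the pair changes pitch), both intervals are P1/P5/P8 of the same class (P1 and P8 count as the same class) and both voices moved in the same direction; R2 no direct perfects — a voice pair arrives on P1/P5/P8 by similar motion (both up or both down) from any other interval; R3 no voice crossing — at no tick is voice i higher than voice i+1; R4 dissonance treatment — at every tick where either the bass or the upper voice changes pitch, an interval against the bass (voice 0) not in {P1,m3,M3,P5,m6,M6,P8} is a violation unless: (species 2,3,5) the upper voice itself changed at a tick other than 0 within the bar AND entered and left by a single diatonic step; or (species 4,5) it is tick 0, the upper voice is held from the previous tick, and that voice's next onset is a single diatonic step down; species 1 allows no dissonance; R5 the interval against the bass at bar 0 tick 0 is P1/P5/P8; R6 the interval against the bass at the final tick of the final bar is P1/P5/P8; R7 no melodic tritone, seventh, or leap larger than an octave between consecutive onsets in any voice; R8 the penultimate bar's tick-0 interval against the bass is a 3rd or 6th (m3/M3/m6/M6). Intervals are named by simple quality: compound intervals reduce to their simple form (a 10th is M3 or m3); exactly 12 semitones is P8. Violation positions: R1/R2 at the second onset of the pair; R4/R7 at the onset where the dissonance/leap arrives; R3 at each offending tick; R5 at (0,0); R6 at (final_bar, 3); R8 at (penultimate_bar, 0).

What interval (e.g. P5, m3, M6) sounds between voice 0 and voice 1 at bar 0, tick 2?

voice 0=A3 voice 1=A4 -> P8

P8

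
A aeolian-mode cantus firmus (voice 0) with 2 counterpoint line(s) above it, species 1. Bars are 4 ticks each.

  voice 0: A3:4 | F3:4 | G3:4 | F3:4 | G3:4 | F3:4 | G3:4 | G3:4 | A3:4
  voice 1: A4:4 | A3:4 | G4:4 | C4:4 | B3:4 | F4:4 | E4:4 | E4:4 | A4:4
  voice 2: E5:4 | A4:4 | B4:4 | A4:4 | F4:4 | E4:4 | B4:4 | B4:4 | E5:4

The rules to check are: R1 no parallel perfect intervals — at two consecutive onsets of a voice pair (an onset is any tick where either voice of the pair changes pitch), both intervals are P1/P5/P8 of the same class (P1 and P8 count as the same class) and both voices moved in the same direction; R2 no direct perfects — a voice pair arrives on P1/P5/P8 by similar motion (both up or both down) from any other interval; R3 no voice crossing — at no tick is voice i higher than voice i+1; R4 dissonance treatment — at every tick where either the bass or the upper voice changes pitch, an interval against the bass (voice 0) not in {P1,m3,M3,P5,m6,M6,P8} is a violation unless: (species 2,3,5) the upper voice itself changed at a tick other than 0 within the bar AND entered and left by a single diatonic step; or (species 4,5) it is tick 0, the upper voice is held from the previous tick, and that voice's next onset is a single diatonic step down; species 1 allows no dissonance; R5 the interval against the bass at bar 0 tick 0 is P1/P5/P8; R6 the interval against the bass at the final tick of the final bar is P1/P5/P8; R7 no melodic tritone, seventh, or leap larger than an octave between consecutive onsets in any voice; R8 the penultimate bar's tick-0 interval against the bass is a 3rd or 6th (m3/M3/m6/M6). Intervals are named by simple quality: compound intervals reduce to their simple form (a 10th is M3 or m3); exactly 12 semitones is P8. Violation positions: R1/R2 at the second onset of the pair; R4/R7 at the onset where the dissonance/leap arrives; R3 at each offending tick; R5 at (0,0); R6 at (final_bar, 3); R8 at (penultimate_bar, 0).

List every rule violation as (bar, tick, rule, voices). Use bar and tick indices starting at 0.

(1, 0, R2, (1, 2))
(2, 0, R2, (0, 1))
(2, 0, R7, (1,))
(3, 0, R2, (0, 1))
(4, 0, R4, (0, 2))
(5, 0, R3, (1, 2))
(5, 0, R4, (0, 2))
(5, 0, R7, (1,))
(5, 1, R3, (1, 2))
(5, 2, R3, (1, 2))
(5, 3, R3, (1, 2))
(8, 0, R1, (1, 2))
(8, 0, R2, (0, 1))
(8, 0, R2, (0, 2))

bar 0: v0=A3 v1=A4 v2=E5 downbeat P5
bar 1: v0=F3 v1=A3 v2=A4 downbeat M3
bar 2: v0=G3 v1=G4 v2=B4 downbeat M3
bar 3: v0=F3 v1=C4 v2=A4 downbeat M3
bar 4: v0=G3 v1=B3 v2=F4 downbeat m7
bar 5: v0=F3 v1=F4 v2=E4 downbeat M7
bar 6: v0=G3 v1=E4 v2=B4 downbeat M3
bar 7: v0=G3 v1=E4 v2=B4 downbeat M3
bar 8: v0=A3 v1=A4 v2=E5 downbeat P5
  -> R2 @ bar 1 tick 0 v(1, 2): A4/E5 P5 -> A3/A4 P8 similar
  -> R2 @ bar 2 tick 0 v(0, 1): F3/A3 M3 -> G3/G4 P8 similar
  -> R7 @ bar 2 tick 0 v(1,): A3->G4 leap 10st
  -> R2 @ bar 3 tick 0 v(0, 1): G3/G4 P8 -> F3/C4 P5 similar
  -> R4 @ bar 4 tick 0 v(0, 2): G3/F4 m7 untreated
  -> R3 @ bar 5 tick 0 v(1, 2): F4 above E4
  -> R4 @ bar 5 tick 0 v(0, 2): F3/E4 M7 untreated
  -> R7 @ bar 5 tick 0 v(1,): B3->F4 leap 6st
  -> R3 @ bar 5 tick 1 v(1, 2): F4 above E4
  -> R3 @ bar 5 tick 2 v(1, 2): F4 above E4
  -> R3 @ bar 5 tick 3 v(1, 2): F4 above E4
  -> R1 @ bar 8 tick 0 v(1, 2): E4/B4 P5 -> A4/E5 P5 similar
  -> R2 @ bar 8 tick 0 v(0, 1): G3/E4 M6 -> A3/A4 P8 similar
  -> R2 @ bar 8 tick 0 v(0, 2): G3/B4 M3 -> A3/E5 P5 similar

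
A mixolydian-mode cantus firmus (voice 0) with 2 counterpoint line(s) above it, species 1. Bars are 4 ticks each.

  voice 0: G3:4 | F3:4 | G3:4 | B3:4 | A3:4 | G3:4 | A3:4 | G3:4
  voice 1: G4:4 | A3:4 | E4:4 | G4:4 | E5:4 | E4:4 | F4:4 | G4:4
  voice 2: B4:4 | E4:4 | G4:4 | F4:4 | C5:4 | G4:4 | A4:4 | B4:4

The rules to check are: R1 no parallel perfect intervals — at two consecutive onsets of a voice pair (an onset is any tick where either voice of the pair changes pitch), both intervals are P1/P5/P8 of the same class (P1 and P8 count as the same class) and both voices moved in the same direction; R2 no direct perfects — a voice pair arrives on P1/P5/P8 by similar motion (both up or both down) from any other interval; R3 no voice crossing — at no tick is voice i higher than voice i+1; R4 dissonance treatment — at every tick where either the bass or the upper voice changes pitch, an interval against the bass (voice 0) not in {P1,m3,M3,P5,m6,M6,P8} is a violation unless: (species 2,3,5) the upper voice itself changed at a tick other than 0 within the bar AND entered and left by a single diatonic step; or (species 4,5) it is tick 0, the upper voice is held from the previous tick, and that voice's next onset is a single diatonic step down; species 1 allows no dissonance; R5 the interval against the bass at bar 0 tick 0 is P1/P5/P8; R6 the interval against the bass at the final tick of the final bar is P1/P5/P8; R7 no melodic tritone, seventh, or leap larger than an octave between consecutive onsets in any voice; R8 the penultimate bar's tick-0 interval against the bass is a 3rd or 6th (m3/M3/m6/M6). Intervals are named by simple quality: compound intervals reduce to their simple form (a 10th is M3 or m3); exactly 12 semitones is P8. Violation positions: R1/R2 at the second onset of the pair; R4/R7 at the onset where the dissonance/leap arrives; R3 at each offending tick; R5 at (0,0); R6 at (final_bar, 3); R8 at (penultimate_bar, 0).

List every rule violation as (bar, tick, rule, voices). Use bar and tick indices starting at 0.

bar 0: v0=G3 v1=G4 v2=B4 downbeat M3
bar 1: v0=F3 v1=A3 v2=E4 downbeat M7
bar 2: v0=G3 v1=E4 v2=G4 downbeat P8
bar 3: v0=B3 v1=G4 v2=F4 downbeat TT
bar 4: v0=A3 v1=E5 v2=C5 downbeat m3
bar 5: v0=G3 v1=E4 v2=G4 downbeat P8
bar 6: v0=A3 v1=F4 v2=A4 downbeat P8
bar 7: v0=G3 v1=G4 v2=B4 downbeat M3
  -> R5 @ bar 0 tick 0 v(0, 2): opens on M3
  -> R2 @ bar 1 tick 0 v(1, 2): G4/B4 M3 -> A3/E4 P5 similar
  -> R4 @ bar 1 tick 0 v(0, 2): F3/E4 M7 untreated
  -> R7 @ bar 1 tick 0 v(1,): G4->A3 leap 10st
  -> R2 @ bar 2 tick 0 v(0, 2): F3/E4 M7 -> G3/G4 P8 similar
  -> R3 @ bar 3 tick 0 v(1, 2): G4 above F4
  -> R4 @ bar 3 tick 0 v(0, 2): B3/F4 TT untreated
  -> R3 @ bar 3 tick 1 v(1, 2): G4 above F4
  -> R3 @ bar 3 tick 2 v(1, 2): G4 above F4
  -> R3 @ bar 3 tick 3 v(1, 2): G4 above F4
  -> R3 @ bar 4 tick 0 v(1, 2): E5 above C5
  -> R3 @ bar 4 tick 1 v(1, 2): E5 above C5
  -> R3 @ bar 4 tick 2 v(1, 2): E5 above C5
  -> R3 @ bar 4 tick 3 v(1, 2): E5 above C5
  -> R2 @ bar 5 tick 0 v(0, 2): A3/C5 m3 -> G3/G4 P8 similar
  -> R1 @ bar 6 tick 0 v(0, 2): G3/G4 P8 -> A3/A4 P8 similar
  -> R8 @ bar 6 tick 0 v(0, 2): penult P8 not 3rd/6th
  -> R6 @ bar 7 tick 3 v(0, 2): closes on M3

(0, 0, R5, (0, 2))
(1, 0, R2, (1, 2))
(1, 0, R4, (0, 2))
(1, 0, R7, (1,))
(2, 0, R2, (0, 2))
(3, 0, R3, (1, 2))
(3, 0, R4, (0, 2))
(3, 1, R3, (1, 2))
(3, 2, R3, (1, 2))
(3, 3, R3, (1, 2))
(4, 0, R3, (1, 2))
(4, 1, R3, (1, 2))
(4, 2, R3, (1, 2))
(4, 3, R3, (1, 2))
(5, 0, R2, (0, 2))
(6, 0, R1, (0, 2))
(6, 0, R8, (0, 2))
(7, 3, R6, (0, 2))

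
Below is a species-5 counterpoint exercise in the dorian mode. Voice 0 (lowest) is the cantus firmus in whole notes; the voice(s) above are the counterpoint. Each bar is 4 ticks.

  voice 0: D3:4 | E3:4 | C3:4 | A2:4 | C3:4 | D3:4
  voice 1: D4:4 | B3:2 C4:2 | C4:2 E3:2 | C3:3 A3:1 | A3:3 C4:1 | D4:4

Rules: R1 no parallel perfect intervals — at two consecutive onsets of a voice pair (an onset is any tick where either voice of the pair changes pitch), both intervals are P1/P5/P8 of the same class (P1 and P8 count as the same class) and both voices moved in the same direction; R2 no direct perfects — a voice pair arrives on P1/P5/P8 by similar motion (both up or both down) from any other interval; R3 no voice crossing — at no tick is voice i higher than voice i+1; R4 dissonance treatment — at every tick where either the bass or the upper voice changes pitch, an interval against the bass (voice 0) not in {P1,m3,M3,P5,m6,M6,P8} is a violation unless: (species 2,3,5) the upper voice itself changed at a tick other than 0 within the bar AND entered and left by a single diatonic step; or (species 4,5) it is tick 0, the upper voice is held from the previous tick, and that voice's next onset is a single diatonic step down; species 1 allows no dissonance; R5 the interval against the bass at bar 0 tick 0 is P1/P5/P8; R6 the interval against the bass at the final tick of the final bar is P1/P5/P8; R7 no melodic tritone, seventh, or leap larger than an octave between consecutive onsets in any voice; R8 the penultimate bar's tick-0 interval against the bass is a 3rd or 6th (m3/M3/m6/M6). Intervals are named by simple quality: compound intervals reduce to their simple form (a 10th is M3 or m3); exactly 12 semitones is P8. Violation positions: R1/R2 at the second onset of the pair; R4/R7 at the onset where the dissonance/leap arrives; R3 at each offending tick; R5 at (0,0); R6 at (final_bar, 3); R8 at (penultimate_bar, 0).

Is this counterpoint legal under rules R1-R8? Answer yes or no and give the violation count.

bar 0: v0=D3 v1=D4 (P8)
bar 1: v0=E3 v1=B3 (P5)
bar 2: v0=C3 v1=C4 (P8)
bar 3: v0=A2 v1=C3 (m3)
bar 4: v0=C3 v1=A3 (M6)
bar 5: v0=D3 v1=D4 (P8)
  R1 @ bar5.0: C3/C4 P8 -> D3/D4 P8 similar

No (1 violations)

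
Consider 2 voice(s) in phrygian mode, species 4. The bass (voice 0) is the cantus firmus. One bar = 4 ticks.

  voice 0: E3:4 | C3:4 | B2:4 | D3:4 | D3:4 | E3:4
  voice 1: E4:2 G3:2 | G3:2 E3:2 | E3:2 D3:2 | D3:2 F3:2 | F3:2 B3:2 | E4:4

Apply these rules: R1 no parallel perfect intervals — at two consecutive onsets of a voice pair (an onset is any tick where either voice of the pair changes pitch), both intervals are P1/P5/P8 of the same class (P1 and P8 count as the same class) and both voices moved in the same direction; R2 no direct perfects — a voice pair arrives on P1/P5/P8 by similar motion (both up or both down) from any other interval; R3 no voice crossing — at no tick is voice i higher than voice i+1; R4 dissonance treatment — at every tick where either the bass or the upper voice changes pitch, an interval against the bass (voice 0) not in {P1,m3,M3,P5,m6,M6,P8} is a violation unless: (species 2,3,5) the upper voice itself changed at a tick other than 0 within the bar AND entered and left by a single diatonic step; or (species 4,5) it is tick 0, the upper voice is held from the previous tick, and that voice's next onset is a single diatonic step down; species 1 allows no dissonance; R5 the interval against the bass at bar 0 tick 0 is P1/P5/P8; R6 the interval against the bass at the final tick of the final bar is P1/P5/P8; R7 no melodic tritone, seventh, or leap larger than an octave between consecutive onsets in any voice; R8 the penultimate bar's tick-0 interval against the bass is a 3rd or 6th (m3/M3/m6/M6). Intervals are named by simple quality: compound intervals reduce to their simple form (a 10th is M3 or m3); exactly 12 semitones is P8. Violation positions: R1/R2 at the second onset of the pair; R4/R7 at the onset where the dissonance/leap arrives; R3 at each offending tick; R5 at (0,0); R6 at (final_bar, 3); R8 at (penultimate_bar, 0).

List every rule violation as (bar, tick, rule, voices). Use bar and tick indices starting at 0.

(4, 2, R7, (1,))
(5, 0, R2, (0, 1))

bar 0: v0=E3 v1=E4 downbeat P8
bar 1: v0=C3 v1=G3 downbeat P5
bar 2: v0=B2 v1=E3 downbeat P4
bar 3: v0=D3 v1=D3 downbeat P1
bar 4: v0=D3 v1=F3 downbeat m3
bar 5: v0=E3 v1=E4 downbeat P8
  -> R7 @ bar 4 tick 2 v(1,): F3->B3 leap 6st
  -> R2 @ bar 5 tick 0 v(0, 1): D3/B3 M6 -> E3/E4 P8 similar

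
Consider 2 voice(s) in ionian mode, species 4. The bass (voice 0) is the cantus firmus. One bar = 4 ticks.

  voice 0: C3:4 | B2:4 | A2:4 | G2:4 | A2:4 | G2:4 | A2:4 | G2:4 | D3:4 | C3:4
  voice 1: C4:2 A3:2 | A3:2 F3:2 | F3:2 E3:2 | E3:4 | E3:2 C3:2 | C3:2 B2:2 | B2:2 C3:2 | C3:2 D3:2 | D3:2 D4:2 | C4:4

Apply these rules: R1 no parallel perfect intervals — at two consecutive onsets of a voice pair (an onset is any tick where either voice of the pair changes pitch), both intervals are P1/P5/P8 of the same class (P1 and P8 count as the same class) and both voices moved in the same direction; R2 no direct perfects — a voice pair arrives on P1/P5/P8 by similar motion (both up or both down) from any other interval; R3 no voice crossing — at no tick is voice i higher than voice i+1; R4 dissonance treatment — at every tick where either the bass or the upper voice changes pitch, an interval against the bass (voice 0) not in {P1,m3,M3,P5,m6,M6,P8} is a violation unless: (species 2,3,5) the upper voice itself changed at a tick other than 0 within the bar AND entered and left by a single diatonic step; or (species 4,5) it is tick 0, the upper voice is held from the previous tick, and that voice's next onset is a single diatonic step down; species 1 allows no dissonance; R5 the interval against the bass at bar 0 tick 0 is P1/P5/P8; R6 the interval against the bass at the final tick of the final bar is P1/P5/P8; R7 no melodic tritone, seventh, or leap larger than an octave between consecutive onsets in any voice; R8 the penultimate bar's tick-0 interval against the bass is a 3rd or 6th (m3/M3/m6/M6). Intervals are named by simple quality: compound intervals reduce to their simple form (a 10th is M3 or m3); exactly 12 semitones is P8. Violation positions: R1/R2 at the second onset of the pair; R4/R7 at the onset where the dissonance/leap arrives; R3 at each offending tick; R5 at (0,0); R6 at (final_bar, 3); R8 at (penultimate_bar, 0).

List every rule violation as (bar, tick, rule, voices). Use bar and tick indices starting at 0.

bar 0: v0=C3 v1=C4 downbeat P8
bar 1: v0=B2 v1=A3 downbeat m7
bar 2: v0=A2 v1=F3 downbeat m6
bar 3: v0=G2 v1=E3 downbeat M6
bar 4: v0=A2 v1=E3 downbeat P5
bar 5: v0=G2 v1=C3 downbeat P4
bar 6: v0=A2 v1=B2 downbeat M2
bar 7: v0=G2 v1=C3 downbeat P4
bar 8: v0=D3 v1=D3 downbeat P1
bar 9: v0=C3 v1=C4 downbeat P8
  -> R4 @ bar 1 tick 0 v(0, 1): B2/A3 m7 untreated
  -> R4 @ bar 1 tick 2 v(0, 1): B2/F3 TT untreated
  -> R4 @ bar 6 tick 0 v(0, 1): A2/B2 M2 untreated
  -> R4 @ bar 7 tick 0 v(0, 1): G2/C3 P4 untreated
  -> R8 @ bar 8 tick 0 v(0, 1): penult P1 not 3rd/6th
  -> R1 @ bar 9 tick 0 v(0, 1): D3/D4 P8 -> C3/C4 P8 similar

(1, 0, R4, (0, 1))
(1, 2, R4, (0, 1))
(6, 0, R4, (0, 1))
(7, 0, R4, (0, 1))
(8, 0, R8, (0, 1))
(9, 0, R1, (0, 1))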